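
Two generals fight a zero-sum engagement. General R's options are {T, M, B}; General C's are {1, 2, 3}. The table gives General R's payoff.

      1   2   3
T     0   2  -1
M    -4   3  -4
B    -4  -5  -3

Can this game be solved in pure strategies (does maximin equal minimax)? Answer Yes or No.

Yes

Row minima: T → -1, M → -4, B → -5; maximin = -1.
Column maxima: 1 → 0, 2 → 3, 3 → -1; minimax = -1.
maximin = minimax = -1, so a saddle point exists.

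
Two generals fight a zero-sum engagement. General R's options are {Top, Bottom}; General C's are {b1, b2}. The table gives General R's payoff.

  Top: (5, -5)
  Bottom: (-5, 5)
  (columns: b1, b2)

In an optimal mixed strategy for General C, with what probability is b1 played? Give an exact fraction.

Row minima: Top → -5, Bottom → -5; maximin = -5.
Column maxima: b1 → 5, b2 → 5; minimax = 5.
-5 ≠ 5, so there is no saddle point; optimal play is mixed.
Let General R play Top with probability p. Expected payoff against b1: 5p + (-5)(1−p) = 10p − 5; against b2: (-5)p + 5(1−p) = −10p + 5.
Setting these equal: 10p − 5 = −10p + 5 ⇒ 20p = 10 ⇒ p = 1/2, and the value is (10)·(1/2) − 5 = 0.
For General C: with q = P(b1), equating Top's and Bottom's payoffs gives 10q − 5 = −10q + 5 ⇒ q = 1/2.

1/2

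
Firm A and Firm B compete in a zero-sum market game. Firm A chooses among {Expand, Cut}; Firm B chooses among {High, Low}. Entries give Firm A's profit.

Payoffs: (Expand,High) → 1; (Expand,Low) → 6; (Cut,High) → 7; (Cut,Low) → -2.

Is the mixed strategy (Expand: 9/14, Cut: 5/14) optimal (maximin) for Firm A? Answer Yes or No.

Yes

Against High this mix gives (9/14)·1 + (5/14)·7 = 22/7.
Against Low this mix gives (9/14)·6 + (5/14)·(-2) = 22/7.
All of Firm B's active replies (High, Low) yield 22/7, and no column does worse for Firm A. The mix makes Firm B indifferent and guarantees 22/7, so it is optimal.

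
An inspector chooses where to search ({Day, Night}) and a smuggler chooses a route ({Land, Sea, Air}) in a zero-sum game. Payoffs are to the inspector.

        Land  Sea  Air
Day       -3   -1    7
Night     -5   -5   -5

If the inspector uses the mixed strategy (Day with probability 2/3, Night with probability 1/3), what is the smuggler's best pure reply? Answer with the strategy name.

Land

If the smuggler plays Land, the inspector's expected payoff is (2/3)·(-3) + (1/3)·(-5) = -11/3.
If the smuggler plays Sea, the inspector's expected payoff is (2/3)·(-1) + (1/3)·(-5) = -7/3.
If the smuggler plays Air, the inspector's expected payoff is (2/3)·7 + (1/3)·(-5) = 3.
The smuggler minimizes the inspector's payoff; the smallest is -11/3, so the best response is Land.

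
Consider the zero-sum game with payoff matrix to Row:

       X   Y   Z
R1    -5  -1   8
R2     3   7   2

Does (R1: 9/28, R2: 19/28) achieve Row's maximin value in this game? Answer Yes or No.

No

Against X this mix gives (9/28)·(-5) + (19/28)·3 = 3/7.
Against Y this mix gives (9/28)·(-1) + (19/28)·7 = 31/7.
Against Z this mix gives (9/28)·8 + (19/28)·2 = 55/14.
Column will play X, holding Row to 3/7. Shifting weight toward the row that does better against X would raise this floor (the equalizing mix achieves 17/7 against both X and Z), so the proposed strategy is not optimal.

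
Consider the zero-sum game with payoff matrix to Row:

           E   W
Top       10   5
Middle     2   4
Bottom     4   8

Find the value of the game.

Row minima: Top → 5, Middle → 2, Bottom → 4; maximin = 5.
Column maxima: E → 10, W → 8; minimax = 8.
5 ≠ 8, so there is no saddle point; optimal play is mixed.
Middle is strictly dominated by Top, so Row never plays it.
On the remaining 2×2 (Top, Bottom vs E, W):
Let Row play Top with probability p. Expected payoff against E: 10p + 4(1−p) = 6p + 4; against W: 5p + 8(1−p) = −3p + 8.
Setting these equal: 6p + 4 = −3p + 8 ⇒ 9p = 4 ⇒ p = 4/9, and the value is (6)·(4/9) + 4 = 20/3.
For Column: with q = P(E), equating Top's and Bottom's payoffs gives 5q + 5 = −4q + 8 ⇒ q = 1/3.

20/3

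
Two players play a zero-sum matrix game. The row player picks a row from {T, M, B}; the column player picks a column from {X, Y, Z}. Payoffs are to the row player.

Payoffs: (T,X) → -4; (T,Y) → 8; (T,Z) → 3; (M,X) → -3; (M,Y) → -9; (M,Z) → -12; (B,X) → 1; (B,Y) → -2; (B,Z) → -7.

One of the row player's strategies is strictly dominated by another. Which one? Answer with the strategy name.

B gives a strictly higher payoff than M against every column: 1 > -3, -2 > -9, -7 > -12.
So M is strictly dominated and the row player never plays it.

M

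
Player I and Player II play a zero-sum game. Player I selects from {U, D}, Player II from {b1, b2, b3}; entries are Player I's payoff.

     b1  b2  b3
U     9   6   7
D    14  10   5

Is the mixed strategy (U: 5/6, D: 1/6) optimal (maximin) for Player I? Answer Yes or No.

Yes

Against b1 this mix gives (5/6)·9 + (1/6)·14 = 59/6.
Against b2 this mix gives (5/6)·6 + (1/6)·10 = 20/3.
Against b3 this mix gives (5/6)·7 + (1/6)·5 = 20/3.
All of Player II's active replies (b2, b3) yield 20/3, and no column does worse for Player I. The mix makes Player II indifferent and guarantees 20/3, so it is optimal.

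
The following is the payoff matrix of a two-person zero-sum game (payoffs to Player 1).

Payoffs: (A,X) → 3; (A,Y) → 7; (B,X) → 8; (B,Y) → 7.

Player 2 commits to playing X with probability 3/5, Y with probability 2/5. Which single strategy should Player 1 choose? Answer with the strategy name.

Expected payoff of A: (3/5)·3 + (2/5)·7 = 23/5.
Expected payoff of B: (3/5)·8 + (2/5)·7 = 38/5.
The largest is 38/5, so Player 1's best response is B.

B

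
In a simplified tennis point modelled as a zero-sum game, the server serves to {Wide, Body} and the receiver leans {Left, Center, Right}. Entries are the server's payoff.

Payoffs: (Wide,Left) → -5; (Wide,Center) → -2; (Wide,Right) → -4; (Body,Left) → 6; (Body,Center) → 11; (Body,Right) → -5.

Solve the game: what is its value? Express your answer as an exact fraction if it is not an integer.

Row minima: Wide → -5, Body → -5; maximin = -5.
Column maxima: Left → 6, Center → 11, Right → -4; minimax = -4.
-5 ≠ -4, so there is no saddle point; optimal play is mixed.
Center is strictly dominated by Left (it gives the server strictly more in every row), so the receiver never plays it.
On the remaining 2×2 (Wide, Body vs Left, Right):
Let the server play Wide with probability p. Expected payoff against Left: (-5)p + 6(1−p) = −11p + 6; against Right: (-4)p + (-5)(1−p) = p − 5.
Setting these equal: −11p + 6 = p − 5 ⇒ −12p = -11 ⇒ p = 11/12, and the value is (-11)·(11/12) + 6 = -49/12.
For the receiver: with q = P(Left), equating Wide's and Body's payoffs gives −q − 4 = 11q − 5 ⇒ q = 1/12.

-49/12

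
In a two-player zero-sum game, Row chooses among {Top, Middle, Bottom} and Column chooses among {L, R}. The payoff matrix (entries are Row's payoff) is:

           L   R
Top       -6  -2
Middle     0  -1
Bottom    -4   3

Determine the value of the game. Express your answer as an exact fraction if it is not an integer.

-1/2

Row minima: Top → -6, Middle → -1, Bottom → -4; maximin = -1.
Column maxima: L → 0, R → 3; minimax = 0.
-1 ≠ 0, so there is no saddle point; optimal play is mixed.
Top is strictly dominated by Middle, so Row never plays it.
On the remaining 2×2 (Middle, Bottom vs L, R):
Let Row play Middle with probability p. Expected payoff against L: 0p + (-4)(1−p) = 4p − 4; against R: (-1)p + 3(1−p) = −4p + 3.
Setting these equal: 4p − 4 = −4p + 3 ⇒ 8p = 7 ⇒ p = 7/8, and the value is (4)·(7/8) − 4 = -1/2.
For Column: with q = P(L), equating Middle's and Bottom's payoffs gives q − 1 = −7q + 3 ⇒ q = 1/2.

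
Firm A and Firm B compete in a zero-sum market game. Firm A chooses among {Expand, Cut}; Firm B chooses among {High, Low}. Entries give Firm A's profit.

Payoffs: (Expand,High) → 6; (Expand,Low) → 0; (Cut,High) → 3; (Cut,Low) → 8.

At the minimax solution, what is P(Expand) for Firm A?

5/11

Row minima: Expand → 0, Cut → 3; maximin = 3.
Column maxima: High → 6, Low → 8; minimax = 6.
3 ≠ 6, so there is no saddle point; optimal play is mixed.
Let Firm A play Expand with probability p. Expected payoff against High: 6p + 3(1−p) = 3p + 3; against Low: 0p + 8(1−p) = −8p + 8.
Setting these equal: 3p + 3 = −8p + 8 ⇒ 11p = 5 ⇒ p = 5/11, and the value is (3)·(5/11) + 3 = 48/11.
For Firm B: with q = P(High), equating Expand's and Cut's payoffs gives 6q = −5q + 8 ⇒ q = 8/11.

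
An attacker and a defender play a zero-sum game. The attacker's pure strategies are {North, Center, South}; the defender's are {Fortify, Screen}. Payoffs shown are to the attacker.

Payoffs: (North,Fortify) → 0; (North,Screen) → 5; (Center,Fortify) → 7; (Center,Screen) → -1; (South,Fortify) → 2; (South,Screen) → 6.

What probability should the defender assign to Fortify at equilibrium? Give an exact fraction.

Row minima: North → 0, Center → -1, South → 2; maximin = 2.
Column maxima: Fortify → 7, Screen → 6; minimax = 6.
2 ≠ 6, so there is no saddle point; optimal play is mixed.
North is strictly dominated by South, so the attacker never plays it.
On the remaining 2×2 (Center, South vs Fortify, Screen):
Let the attacker play Center with probability p. Expected payoff against Fortify: 7p + 2(1−p) = 5p + 2; against Screen: (-1)p + 6(1−p) = −7p + 6.
Setting these equal: 5p + 2 = −7p + 6 ⇒ 12p = 4 ⇒ p = 1/3, and the value is (5)·(1/3) + 2 = 11/3.
For the defender: with q = P(Fortify), equating Center's and South's payoffs gives 8q − 1 = −4q + 6 ⇒ q = 7/12.

7/12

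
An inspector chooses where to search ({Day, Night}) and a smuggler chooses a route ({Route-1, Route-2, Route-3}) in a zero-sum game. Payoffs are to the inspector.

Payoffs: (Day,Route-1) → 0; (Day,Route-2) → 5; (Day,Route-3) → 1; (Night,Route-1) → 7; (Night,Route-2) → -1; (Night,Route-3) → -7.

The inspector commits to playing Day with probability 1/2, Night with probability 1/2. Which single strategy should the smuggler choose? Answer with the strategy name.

If the smuggler plays Route-1, the inspector's expected payoff is (1/2)·0 + (1/2)·7 = 7/2.
If the smuggler plays Route-2, the inspector's expected payoff is (1/2)·5 + (1/2)·(-1) = 2.
If the smuggler plays Route-3, the inspector's expected payoff is (1/2)·1 + (1/2)·(-7) = -3.
The smuggler minimizes the inspector's payoff; the smallest is -3, so the best response is Route-3.

Route-3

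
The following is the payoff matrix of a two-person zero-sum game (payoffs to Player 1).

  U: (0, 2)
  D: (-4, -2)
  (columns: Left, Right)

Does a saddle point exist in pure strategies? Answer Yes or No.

Row minima: U → 0, D → -4; maximin = 0.
Column maxima: Left → 0, Right → 2; minimax = 0.
maximin = minimax = 0, so a saddle point exists.

Yes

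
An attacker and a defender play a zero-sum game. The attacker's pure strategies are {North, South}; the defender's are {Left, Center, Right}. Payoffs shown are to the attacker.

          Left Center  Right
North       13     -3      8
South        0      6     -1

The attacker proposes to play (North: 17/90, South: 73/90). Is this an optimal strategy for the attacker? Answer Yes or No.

Against Left this mix gives (17/90)·13 + (73/90)·0 = 221/90.
Against Center this mix gives (17/90)·(-3) + (73/90)·6 = 43/10.
Against Right this mix gives (17/90)·8 + (73/90)·(-1) = 7/10.
The defender will play Right, holding the attacker to 7/10. Shifting weight toward the row that does better against Right would raise this floor (the equalizing mix achieves 5/2 against both Right and Center), so the proposed strategy is not optimal.

No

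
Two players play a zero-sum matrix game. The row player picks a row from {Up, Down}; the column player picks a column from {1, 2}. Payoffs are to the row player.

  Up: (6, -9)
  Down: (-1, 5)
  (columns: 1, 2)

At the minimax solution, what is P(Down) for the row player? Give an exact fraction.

5/7

Row minima: Up → -9, Down → -1; maximin = -1.
Column maxima: 1 → 6, 2 → 5; minimax = 5.
-1 ≠ 5, so there is no saddle point; optimal play is mixed.
Let the row player play Up with probability p. Expected payoff against 1: 6p + (-1)(1−p) = 7p − 1; against 2: (-9)p + 5(1−p) = −14p + 5.
Setting these equal: 7p − 1 = −14p + 5 ⇒ 21p = 6 ⇒ p = 2/7, and the value is (7)·(2/7) − 1 = 1.
For the column player: with q = P(1), equating Up's and Down's payoffs gives 15q − 9 = −6q + 5 ⇒ q = 2/3.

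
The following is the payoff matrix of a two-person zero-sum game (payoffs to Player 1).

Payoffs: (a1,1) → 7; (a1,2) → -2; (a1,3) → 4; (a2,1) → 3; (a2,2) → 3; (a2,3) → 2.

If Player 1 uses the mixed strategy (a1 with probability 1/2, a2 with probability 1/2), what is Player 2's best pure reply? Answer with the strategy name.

2

If Player 2 plays 1, Player 1's expected payoff is (1/2)·7 + (1/2)·3 = 5.
If Player 2 plays 2, Player 1's expected payoff is (1/2)·(-2) + (1/2)·3 = 1/2.
If Player 2 plays 3, Player 1's expected payoff is (1/2)·4 + (1/2)·2 = 3.
Player 2 minimizes Player 1's payoff; the smallest is 1/2, so the best response is 2.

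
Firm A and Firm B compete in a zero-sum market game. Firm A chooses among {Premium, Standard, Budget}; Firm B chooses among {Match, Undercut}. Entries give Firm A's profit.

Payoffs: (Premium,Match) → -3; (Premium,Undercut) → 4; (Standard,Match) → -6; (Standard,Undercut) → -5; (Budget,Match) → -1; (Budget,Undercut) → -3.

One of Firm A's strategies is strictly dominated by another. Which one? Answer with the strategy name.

Premium gives a strictly higher payoff than Standard against every column: -3 > -6, 4 > -5.
So Standard is strictly dominated and Firm A never plays it.

Standard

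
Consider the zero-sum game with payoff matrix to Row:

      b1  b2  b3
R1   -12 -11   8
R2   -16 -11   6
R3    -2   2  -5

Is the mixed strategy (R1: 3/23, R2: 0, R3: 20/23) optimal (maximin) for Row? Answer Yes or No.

Yes

Against b1 this mix gives (3/23)·(-12) + (20/23)·(-2) = -76/23.
Against b2 this mix gives (3/23)·(-11) + (20/23)·2 = 7/23.
Against b3 this mix gives (3/23)·8 + (20/23)·(-5) = -76/23.
All of Column's active replies (b1, b3) yield -76/23, and no column does worse for Row. The mix makes Column indifferent and guarantees -76/23, so it is optimal.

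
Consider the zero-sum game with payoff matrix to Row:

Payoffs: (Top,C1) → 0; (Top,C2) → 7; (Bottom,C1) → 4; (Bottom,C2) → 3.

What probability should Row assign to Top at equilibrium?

Row minima: Top → 0, Bottom → 3; maximin = 3.
Column maxima: C1 → 4, C2 → 7; minimax = 4.
3 ≠ 4, so there is no saddle point; optimal play is mixed.
Let Row play Top with probability p. Expected payoff against C1: 0p + 4(1−p) = −4p + 4; against C2: 7p + 3(1−p) = 4p + 3.
Setting these equal: −4p + 4 = 4p + 3 ⇒ −8p = -1 ⇒ p = 1/8, and the value is (-4)·(1/8) + 4 = 7/2.
For Column: with q = P(C1), equating Top's and Bottom's payoffs gives −7q + 7 = q + 3 ⇒ q = 1/2.

1/8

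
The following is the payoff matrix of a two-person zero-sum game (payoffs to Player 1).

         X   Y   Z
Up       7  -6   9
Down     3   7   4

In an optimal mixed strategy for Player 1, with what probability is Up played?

Row minima: Up → -6, Down → 3; maximin = 3.
Column maxima: X → 7, Y → 7, Z → 9; minimax = 7.
3 ≠ 7, so there is no saddle point; optimal play is mixed.
Z is strictly dominated by X (it gives Player 1 strictly more in every row), so Player 2 never plays it.
On the remaining 2×2 (Up, Down vs X, Y):
Let Player 1 play Up with probability p. Expected payoff against X: 7p + 3(1−p) = 4p + 3; against Y: (-6)p + 7(1−p) = −13p + 7.
Setting these equal: 4p + 3 = −13p + 7 ⇒ 17p = 4 ⇒ p = 4/17, and the value is (4)·(4/17) + 3 = 67/17.
For Player 2: with q = P(X), equating Up's and Down's payoffs gives 13q − 6 = −4q + 7 ⇒ q = 13/17.

4/17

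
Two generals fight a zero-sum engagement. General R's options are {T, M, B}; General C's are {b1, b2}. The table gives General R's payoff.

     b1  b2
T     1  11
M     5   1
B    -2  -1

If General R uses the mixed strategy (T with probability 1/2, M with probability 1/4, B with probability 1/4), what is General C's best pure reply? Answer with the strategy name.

b1

If General C plays b1, General R's expected payoff is (1/2)·1 + (1/4)·5 + (1/4)·(-2) = 5/4.
If General C plays b2, General R's expected payoff is (1/2)·11 + (1/4)·1 + (1/4)·(-1) = 11/2.
General C minimizes General R's payoff; the smallest is 5/4, so the best response is b1.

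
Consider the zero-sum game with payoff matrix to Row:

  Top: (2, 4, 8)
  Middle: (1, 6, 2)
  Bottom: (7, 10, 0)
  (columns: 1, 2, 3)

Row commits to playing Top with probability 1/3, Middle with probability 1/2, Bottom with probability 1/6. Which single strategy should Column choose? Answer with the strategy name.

1

If Column plays 1, Row's expected payoff is (1/3)·2 + (1/2)·1 + (1/6)·7 = 7/3.
If Column plays 2, Row's expected payoff is (1/3)·4 + (1/2)·6 + (1/6)·10 = 6.
If Column plays 3, Row's expected payoff is (1/3)·8 + (1/2)·2 + (1/6)·0 = 11/3.
Column minimizes Row's payoff; the smallest is 7/3, so the best response is 1.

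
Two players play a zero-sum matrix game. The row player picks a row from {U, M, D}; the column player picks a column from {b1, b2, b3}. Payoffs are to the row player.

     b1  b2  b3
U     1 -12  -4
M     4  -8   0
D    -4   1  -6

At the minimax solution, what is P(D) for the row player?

Row minima: U → -12, M → -8, D → -6; maximin = -6.
Column maxima: b1 → 4, b2 → 1, b3 → 0; minimax = 0.
-6 ≠ 0, so there is no saddle point; optimal play is mixed.
U is strictly dominated by M, so the row player never plays it.
b1 is strictly dominated by b3 (it gives the row player strictly more in every row), so the column player never plays it.
On the remaining 2×2 (M, D vs b2, b3):
Let the row player play M with probability p. Expected payoff against b2: (-8)p + 1(1−p) = −9p + 1; against b3: 0p + (-6)(1−p) = 6p − 6.
Setting these equal: −9p + 1 = 6p − 6 ⇒ −15p = -7 ⇒ p = 7/15, and the value is (-9)·(7/15) + 1 = -16/5.
For the column player: with q = P(b2), equating M's and D's payoffs gives −8q = 7q − 6 ⇒ q = 2/5.

8/15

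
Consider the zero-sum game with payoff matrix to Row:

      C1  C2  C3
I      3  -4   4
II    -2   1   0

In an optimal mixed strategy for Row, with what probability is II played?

7/10

Row minima: I → -4, II → -2; maximin = -2.
Column maxima: C1 → 3, C2 → 1, C3 → 4; minimax = 1.
-2 ≠ 1, so there is no saddle point; optimal play is mixed.
C3 is strictly dominated by C1 (it gives Row strictly more in every row), so Column never plays it.
On the remaining 2×2 (I, II vs C1, C2):
Let Row play I with probability p. Expected payoff against C1: 3p + (-2)(1−p) = 5p − 2; against C2: (-4)p + 1(1−p) = −5p + 1.
Setting these equal: 5p − 2 = −5p + 1 ⇒ 10p = 3 ⇒ p = 3/10, and the value is (5)·(3/10) − 2 = -1/2.
For Column: with q = P(C1), equating I's and II's payoffs gives 7q − 4 = −3q + 1 ⇒ q = 1/2.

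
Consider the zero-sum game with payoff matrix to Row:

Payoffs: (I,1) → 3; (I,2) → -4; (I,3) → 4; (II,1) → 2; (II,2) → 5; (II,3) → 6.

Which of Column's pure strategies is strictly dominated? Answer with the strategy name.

1 holds Row's payoff strictly below 3 in every row: 3 < 4, 2 < 6.
So 3 is strictly dominated for Column.

3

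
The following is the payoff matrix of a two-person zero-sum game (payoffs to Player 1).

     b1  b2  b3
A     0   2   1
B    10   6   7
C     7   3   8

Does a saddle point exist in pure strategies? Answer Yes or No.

Yes

Row minima: A → 0, B → 6, C → 3; maximin = 6.
Column maxima: b1 → 10, b2 → 6, b3 → 8; minimax = 6.
maximin = minimax = 6, so a saddle point exists.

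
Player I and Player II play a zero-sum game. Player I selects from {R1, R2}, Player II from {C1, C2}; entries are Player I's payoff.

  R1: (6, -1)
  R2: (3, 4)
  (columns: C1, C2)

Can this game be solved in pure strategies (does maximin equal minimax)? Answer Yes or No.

Row minima: R1 → -1, R2 → 3; maximin = 3.
Column maxima: C1 → 6, C2 → 4; minimax = 4.
3 ≠ 4, so no pure-strategy equilibrium exists.

No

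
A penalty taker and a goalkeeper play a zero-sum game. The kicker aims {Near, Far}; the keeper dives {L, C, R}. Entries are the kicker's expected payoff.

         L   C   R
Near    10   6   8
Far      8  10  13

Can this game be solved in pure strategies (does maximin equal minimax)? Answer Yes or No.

Row minima: Near → 6, Far → 8; maximin = 8.
Column maxima: L → 10, C → 10, R → 13; minimax = 10.
8 ≠ 10, so no pure-strategy equilibrium exists.

No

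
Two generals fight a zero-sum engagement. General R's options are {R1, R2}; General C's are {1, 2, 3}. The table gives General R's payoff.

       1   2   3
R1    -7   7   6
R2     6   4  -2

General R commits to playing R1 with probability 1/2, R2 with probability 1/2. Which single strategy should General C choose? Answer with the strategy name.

If General C plays 1, General R's expected payoff is (1/2)·(-7) + (1/2)·6 = -1/2.
If General C plays 2, General R's expected payoff is (1/2)·7 + (1/2)·4 = 11/2.
If General C plays 3, General R's expected payoff is (1/2)·6 + (1/2)·(-2) = 2.
General C minimizes General R's payoff; the smallest is -1/2, so the best response is 1.

1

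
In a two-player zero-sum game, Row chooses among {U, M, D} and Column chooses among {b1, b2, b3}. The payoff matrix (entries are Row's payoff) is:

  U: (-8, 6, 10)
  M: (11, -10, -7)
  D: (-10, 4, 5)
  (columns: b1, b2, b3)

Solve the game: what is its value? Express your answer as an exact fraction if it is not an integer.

-2/5

Row minima: U → -8, M → -10, D → -10; maximin = -8.
Column maxima: b1 → 11, b2 → 6, b3 → 10; minimax = 6.
-8 ≠ 6, so there is no saddle point; optimal play is mixed.
D is strictly dominated by U, so Row never plays it.
b3 is strictly dominated by b2 (it gives Row strictly more in every row), so Column never plays it.
On the remaining 2×2 (U, M vs b1, b2):
Let Row play U with probability p. Expected payoff against b1: (-8)p + 11(1−p) = −19p + 11; against b2: 6p + (-10)(1−p) = 16p − 10.
Setting these equal: −19p + 11 = 16p − 10 ⇒ −35p = -21 ⇒ p = 3/5, and the value is (-19)·(3/5) + 11 = -2/5.
For Column: with q = P(b1), equating U's and M's payoffs gives −14q + 6 = 21q − 10 ⇒ q = 16/35.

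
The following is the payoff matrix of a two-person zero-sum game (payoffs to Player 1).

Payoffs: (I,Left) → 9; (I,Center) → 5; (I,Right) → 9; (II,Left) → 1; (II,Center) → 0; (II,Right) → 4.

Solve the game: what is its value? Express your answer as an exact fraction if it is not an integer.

Row minima: I → 5, II → 0; maximin = 5.
Column maxima: Left → 9, Center → 5, Right → 9; minimax = 5.
Since maximin = minimax = 5, there is a saddle point and the value is 5.

5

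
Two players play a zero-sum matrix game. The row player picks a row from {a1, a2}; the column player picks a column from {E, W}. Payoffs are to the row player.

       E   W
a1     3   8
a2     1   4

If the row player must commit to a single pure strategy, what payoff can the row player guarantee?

Row minima: a1 → 3, a2 → 1.
The best of these is 3.

3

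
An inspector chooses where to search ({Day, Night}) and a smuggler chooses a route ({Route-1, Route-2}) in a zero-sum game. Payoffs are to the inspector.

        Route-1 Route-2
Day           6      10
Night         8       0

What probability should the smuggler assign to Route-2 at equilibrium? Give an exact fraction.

Row minima: Day → 6, Night → 0; maximin = 6.
Column maxima: Route-1 → 8, Route-2 → 10; minimax = 8.
6 ≠ 8, so there is no saddle point; optimal play is mixed.
Let the inspector play Day with probability p. Expected payoff against Route-1: 6p + 8(1−p) = −2p + 8; against Route-2: 10p + 0(1−p) = 10p.
Setting these equal: −2p + 8 = 10p ⇒ −12p = -8 ⇒ p = 2/3, and the value is (-2)·(2/3) + 8 = 20/3.
For the smuggler: with q = P(Route-1), equating Day's and Night's payoffs gives −4q + 10 = 8q ⇒ q = 5/6.

1/6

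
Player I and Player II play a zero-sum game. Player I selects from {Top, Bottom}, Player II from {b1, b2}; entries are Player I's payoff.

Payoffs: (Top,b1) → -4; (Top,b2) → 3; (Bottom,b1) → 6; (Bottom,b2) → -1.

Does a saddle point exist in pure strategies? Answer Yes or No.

Row minima: Top → -4, Bottom → -1; maximin = -1.
Column maxima: b1 → 6, b2 → 3; minimax = 3.
-1 ≠ 3, so no pure-strategy equilibrium exists.

No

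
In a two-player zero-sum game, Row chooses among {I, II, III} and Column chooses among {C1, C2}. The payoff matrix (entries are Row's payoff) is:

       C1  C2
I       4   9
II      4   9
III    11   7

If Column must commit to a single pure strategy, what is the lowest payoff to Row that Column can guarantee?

9

Column maxima: C1 → 11, C2 → 9.
The smallest of these is 9.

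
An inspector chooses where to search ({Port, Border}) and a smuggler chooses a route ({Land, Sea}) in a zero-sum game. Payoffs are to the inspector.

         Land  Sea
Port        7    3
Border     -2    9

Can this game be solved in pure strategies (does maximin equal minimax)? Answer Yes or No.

Row minima: Port → 3, Border → -2; maximin = 3.
Column maxima: Land → 7, Sea → 9; minimax = 7.
3 ≠ 7, so no pure-strategy equilibrium exists.

No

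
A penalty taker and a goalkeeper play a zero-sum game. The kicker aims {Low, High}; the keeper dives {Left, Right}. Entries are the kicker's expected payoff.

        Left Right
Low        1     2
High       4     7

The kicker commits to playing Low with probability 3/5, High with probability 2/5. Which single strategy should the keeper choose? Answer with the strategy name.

Left

If the keeper plays Left, the kicker's expected payoff is (3/5)·1 + (2/5)·4 = 11/5.
If the keeper plays Right, the kicker's expected payoff is (3/5)·2 + (2/5)·7 = 4.
The keeper minimizes the kicker's payoff; the smallest is 11/5, so the best response is Left.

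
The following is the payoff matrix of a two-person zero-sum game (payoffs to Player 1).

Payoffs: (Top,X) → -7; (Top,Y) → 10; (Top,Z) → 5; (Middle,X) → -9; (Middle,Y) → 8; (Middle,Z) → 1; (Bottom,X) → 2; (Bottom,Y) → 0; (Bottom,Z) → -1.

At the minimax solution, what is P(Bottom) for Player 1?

Row minima: Top → -7, Middle → -9, Bottom → -1; maximin = -1.
Column maxima: X → 2, Y → 10, Z → 5; minimax = 2.
-1 ≠ 2, so there is no saddle point; optimal play is mixed.
Middle is strictly dominated by Top, so Player 1 never plays it.
Y is strictly dominated by Z (it gives Player 1 strictly more in every row), so Player 2 never plays it.
On the remaining 2×2 (Top, Bottom vs X, Z):
Let Player 1 play Top with probability p. Expected payoff against X: (-7)p + 2(1−p) = −9p + 2; against Z: 5p + (-1)(1−p) = 6p − 1.
Setting these equal: −9p + 2 = 6p − 1 ⇒ −15p = -3 ⇒ p = 1/5, and the value is (-9)·(1/5) + 2 = 1/5.
For Player 2: with q = P(X), equating Top's and Bottom's payoffs gives −12q + 5 = 3q − 1 ⇒ q = 2/5.

4/5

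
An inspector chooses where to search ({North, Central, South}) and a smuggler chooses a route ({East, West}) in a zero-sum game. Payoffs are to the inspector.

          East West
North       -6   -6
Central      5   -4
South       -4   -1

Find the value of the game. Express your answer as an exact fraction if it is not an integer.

Row minima: North → -6, Central → -4, South → -4; maximin = -4.
Column maxima: East → 5, West → -1; minimax = -1.
-4 ≠ -1, so there is no saddle point; optimal play is mixed.
North is strictly dominated by Central, so the inspector never plays it.
On the remaining 2×2 (Central, South vs East, West):
Let the inspector play Central with probability p. Expected payoff against East: 5p + (-4)(1−p) = 9p − 4; against West: (-4)p + (-1)(1−p) = −3p − 1.
Setting these equal: 9p − 4 = −3p − 1 ⇒ 12p = 3 ⇒ p = 1/4, and the value is (9)·(1/4) − 4 = -7/4.
For the smuggler: with q = P(East), equating Central's and South's payoffs gives 9q − 4 = −3q − 1 ⇒ q = 1/4.

-7/4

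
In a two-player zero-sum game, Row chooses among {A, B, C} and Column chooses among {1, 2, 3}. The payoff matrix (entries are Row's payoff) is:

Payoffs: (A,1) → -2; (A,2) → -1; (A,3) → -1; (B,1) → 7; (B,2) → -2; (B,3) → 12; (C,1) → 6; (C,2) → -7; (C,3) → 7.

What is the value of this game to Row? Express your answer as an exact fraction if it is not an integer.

Row minima: A → -2, B → -2, C → -7; maximin = -2.
Column maxima: 1 → 7, 2 → -1, 3 → 12; minimax = -1.
-2 ≠ -1, so there is no saddle point; optimal play is mixed.
C is strictly dominated by B, so Row never plays it.
3 is strictly dominated by 1 (it gives Row strictly more in every row), so Column never plays it.
On the remaining 2×2 (A, B vs 1, 2):
Let Row play A with probability p. Expected payoff against 1: (-2)p + 7(1−p) = −9p + 7; against 2: (-1)p + (-2)(1−p) = p − 2.
Setting these equal: −9p + 7 = p − 2 ⇒ −10p = -9 ⇒ p = 9/10, and the value is (-9)·(9/10) + 7 = -11/10.
For Column: with q = P(1), equating A's and B's payoffs gives −q − 1 = 9q − 2 ⇒ q = 1/10.

-11/10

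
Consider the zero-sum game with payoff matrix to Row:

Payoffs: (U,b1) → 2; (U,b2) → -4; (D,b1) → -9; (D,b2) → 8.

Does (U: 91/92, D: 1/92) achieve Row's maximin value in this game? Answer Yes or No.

No

Against b1 this mix gives (91/92)·2 + (1/92)·(-9) = 173/92.
Against b2 this mix gives (91/92)·(-4) + (1/92)·8 = -89/23.
Column will play b2, holding Row to -89/23. Shifting weight toward the row that does better against b2 would raise this floor (the equalizing mix achieves -20/23 against both b2 and b1), so the proposed strategy is not optimal.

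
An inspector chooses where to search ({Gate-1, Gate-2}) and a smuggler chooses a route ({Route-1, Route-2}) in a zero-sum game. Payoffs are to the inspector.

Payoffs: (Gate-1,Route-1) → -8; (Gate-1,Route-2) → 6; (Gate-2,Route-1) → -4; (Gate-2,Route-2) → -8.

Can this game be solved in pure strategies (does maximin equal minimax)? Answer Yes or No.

Row minima: Gate-1 → -8, Gate-2 → -8; maximin = -8.
Column maxima: Route-1 → -4, Route-2 → 6; minimax = -4.
-8 ≠ -4, so no pure-strategy equilibrium exists.

No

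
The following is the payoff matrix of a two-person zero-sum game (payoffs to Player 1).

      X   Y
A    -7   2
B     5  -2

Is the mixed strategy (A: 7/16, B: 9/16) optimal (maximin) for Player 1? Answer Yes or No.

Yes

Against X this mix gives (7/16)·(-7) + (9/16)·5 = -1/4.
Against Y this mix gives (7/16)·2 + (9/16)·(-2) = -1/4.
All of Player 2's active replies (X, Y) yield -1/4, and no column does worse for Player 1. The mix makes Player 2 indifferent and guarantees -1/4, so it is optimal.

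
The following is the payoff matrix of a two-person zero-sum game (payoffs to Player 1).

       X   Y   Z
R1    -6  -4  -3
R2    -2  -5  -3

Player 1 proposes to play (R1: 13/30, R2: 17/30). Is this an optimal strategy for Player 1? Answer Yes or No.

Against X this mix gives (13/30)·(-6) + (17/30)·(-2) = -56/15.
Against Y this mix gives (13/30)·(-4) + (17/30)·(-5) = -137/30.
Against Z this mix gives (13/30)·(-3) + (17/30)·(-3) = -3.
Player 2 will play Y, holding Player 1 to -137/30. Shifting weight toward the row that does better against Y would raise this floor (the equalizing mix achieves -22/5 against both Y and X), so the proposed strategy is not optimal.

No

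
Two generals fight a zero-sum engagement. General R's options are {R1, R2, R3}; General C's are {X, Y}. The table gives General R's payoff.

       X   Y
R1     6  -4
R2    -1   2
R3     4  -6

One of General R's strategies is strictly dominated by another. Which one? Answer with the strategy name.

R1 gives a strictly higher payoff than R3 against every column: 6 > 4, -4 > -6.
So R3 is strictly dominated and General R never plays it.

R3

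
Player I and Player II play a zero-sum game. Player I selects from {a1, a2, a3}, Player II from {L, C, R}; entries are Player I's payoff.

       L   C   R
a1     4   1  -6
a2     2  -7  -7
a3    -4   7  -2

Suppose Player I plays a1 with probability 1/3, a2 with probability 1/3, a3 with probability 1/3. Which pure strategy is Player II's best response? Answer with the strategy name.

If Player II plays L, Player I's expected payoff is (1/3)·4 + (1/3)·2 + (1/3)·(-4) = 2/3.
If Player II plays C, Player I's expected payoff is (1/3)·1 + (1/3)·(-7) + (1/3)·7 = 1/3.
If Player II plays R, Player I's expected payoff is (1/3)·(-6) + (1/3)·(-7) + (1/3)·(-2) = -5.
Player II minimizes Player I's payoff; the smallest is -5, so the best response is R.

R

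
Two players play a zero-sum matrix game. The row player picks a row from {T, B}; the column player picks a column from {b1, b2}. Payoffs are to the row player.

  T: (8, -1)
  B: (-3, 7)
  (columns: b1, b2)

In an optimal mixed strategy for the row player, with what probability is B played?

9/19

Row minima: T → -1, B → -3; maximin = -1.
Column maxima: b1 → 8, b2 → 7; minimax = 7.
-1 ≠ 7, so there is no saddle point; optimal play is mixed.
Let the row player play T with probability p. Expected payoff against b1: 8p + (-3)(1−p) = 11p − 3; against b2: (-1)p + 7(1−p) = −8p + 7.
Setting these equal: 11p − 3 = −8p + 7 ⇒ 19p = 10 ⇒ p = 10/19, and the value is (11)·(10/19) − 3 = 53/19.
For the column player: with q = P(b1), equating T's and B's payoffs gives 9q − 1 = −10q + 7 ⇒ q = 8/19.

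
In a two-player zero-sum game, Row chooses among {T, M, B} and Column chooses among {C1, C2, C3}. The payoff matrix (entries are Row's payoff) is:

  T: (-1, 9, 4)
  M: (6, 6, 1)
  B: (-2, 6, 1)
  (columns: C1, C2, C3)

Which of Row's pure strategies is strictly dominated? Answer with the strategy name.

T gives a strictly higher payoff than B against every column: -1 > -2, 9 > 6, 4 > 1.
So B is strictly dominated and Row never plays it.

B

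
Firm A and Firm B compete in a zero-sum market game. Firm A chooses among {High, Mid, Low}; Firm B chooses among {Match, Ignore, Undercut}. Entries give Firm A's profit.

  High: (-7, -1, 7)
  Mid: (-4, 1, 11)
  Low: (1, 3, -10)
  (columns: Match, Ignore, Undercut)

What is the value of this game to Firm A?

Row minima: High → -7, Mid → -4, Low → -10; maximin = -4.
Column maxima: Match → 1, Ignore → 3, Undercut → 11; minimax = 1.
-4 ≠ 1, so there is no saddle point; optimal play is mixed.
High is strictly dominated by Mid, so Firm A never plays it.
Ignore is strictly dominated by Match (it gives Firm A strictly more in every row), so Firm B never plays it.
On the remaining 2×2 (Mid, Low vs Match, Undercut):
Let Firm A play Mid with probability p. Expected payoff against Match: (-4)p + 1(1−p) = −5p + 1; against Undercut: 11p + (-10)(1−p) = 21p − 10.
Setting these equal: −5p + 1 = 21p − 10 ⇒ −26p = -11 ⇒ p = 11/26, and the value is (-5)·(11/26) + 1 = -29/26.
For Firm B: with q = P(Match), equating Mid's and Low's payoffs gives −15q + 11 = 11q − 10 ⇒ q = 21/26.

-29/26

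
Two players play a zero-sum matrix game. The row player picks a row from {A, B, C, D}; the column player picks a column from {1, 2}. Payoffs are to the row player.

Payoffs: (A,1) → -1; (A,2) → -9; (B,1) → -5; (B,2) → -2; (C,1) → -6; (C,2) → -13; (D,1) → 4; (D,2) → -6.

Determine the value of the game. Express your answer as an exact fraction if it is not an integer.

Row minima: A → -9, B → -5, C → -13, D → -6; maximin = -5.
Column maxima: 1 → 4, 2 → -2; minimax = -2.
-5 ≠ -2, so there is no saddle point; optimal play is mixed.
A is strictly dominated by D, so the row player never plays it.
C is strictly dominated by B, so the row player never plays it.
On the remaining 2×2 (B, D vs 1, 2):
Let the row player play B with probability p. Expected payoff against 1: (-5)p + 4(1−p) = −9p + 4; against 2: (-2)p + (-6)(1−p) = 4p − 6.
Setting these equal: −9p + 4 = 4p − 6 ⇒ −13p = -10 ⇒ p = 10/13, and the value is (-9)·(10/13) + 4 = -38/13.
For the column player: with q = P(1), equating B's and D's payoffs gives −3q − 2 = 10q − 6 ⇒ q = 4/13.

-38/13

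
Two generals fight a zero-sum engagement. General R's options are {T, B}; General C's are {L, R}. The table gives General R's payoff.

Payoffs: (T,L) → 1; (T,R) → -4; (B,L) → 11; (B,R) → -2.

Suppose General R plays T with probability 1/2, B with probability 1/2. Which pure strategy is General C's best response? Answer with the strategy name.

R

If General C plays L, General R's expected payoff is (1/2)·1 + (1/2)·11 = 6.
If General C plays R, General R's expected payoff is (1/2)·(-4) + (1/2)·(-2) = -3.
General C minimizes General R's payoff; the smallest is -3, so the best response is R.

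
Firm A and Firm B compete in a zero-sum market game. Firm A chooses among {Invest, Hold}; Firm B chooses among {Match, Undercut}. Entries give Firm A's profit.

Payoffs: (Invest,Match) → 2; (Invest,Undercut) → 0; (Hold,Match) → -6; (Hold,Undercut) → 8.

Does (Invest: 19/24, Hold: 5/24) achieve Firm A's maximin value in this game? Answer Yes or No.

No

Against Match this mix gives (19/24)·2 + (5/24)·(-6) = 1/3.
Against Undercut this mix gives (19/24)·0 + (5/24)·8 = 5/3.
Firm B will play Match, holding Firm A to 1/3. Shifting weight toward the row that does better against Match would raise this floor (the equalizing mix achieves 1 against both Match and Undercut), so the proposed strategy is not optimal.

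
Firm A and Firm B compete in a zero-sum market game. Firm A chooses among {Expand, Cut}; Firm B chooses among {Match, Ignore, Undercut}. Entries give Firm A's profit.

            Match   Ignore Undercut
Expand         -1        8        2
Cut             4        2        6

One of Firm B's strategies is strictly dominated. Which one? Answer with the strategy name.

Match holds Firm A's payoff strictly below Undercut in every row: -1 < 2, 4 < 6.
So Undercut is strictly dominated for Firm B.

Undercut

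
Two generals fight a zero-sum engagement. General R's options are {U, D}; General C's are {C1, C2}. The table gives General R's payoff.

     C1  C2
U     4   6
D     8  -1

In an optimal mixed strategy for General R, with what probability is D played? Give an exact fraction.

2/11

Row minima: U → 4, D → -1; maximin = 4.
Column maxima: C1 → 8, C2 → 6; minimax = 6.
4 ≠ 6, so there is no saddle point; optimal play is mixed.
Let General R play U with probability p. Expected payoff against C1: 4p + 8(1−p) = −4p + 8; against C2: 6p + (-1)(1−p) = 7p − 1.
Setting these equal: −4p + 8 = 7p − 1 ⇒ −11p = -9 ⇒ p = 9/11, and the value is (-4)·(9/11) + 8 = 52/11.
For General C: with q = P(C1), equating U's and D's payoffs gives −2q + 6 = 9q − 1 ⇒ q = 7/11.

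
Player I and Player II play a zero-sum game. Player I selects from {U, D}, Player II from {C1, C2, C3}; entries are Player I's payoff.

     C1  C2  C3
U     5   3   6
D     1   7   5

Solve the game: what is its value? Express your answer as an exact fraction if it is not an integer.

Row minima: U → 3, D → 1; maximin = 3.
Column maxima: C1 → 5, C2 → 7, C3 → 6; minimax = 5.
3 ≠ 5, so there is no saddle point; optimal play is mixed.
C3 is strictly dominated by C1 (it gives Player I strictly more in every row), so Player II never plays it.
On the remaining 2×2 (U, D vs C1, C2):
Let Player I play U with probability p. Expected payoff against C1: 5p + 1(1−p) = 4p + 1; against C2: 3p + 7(1−p) = −4p + 7.
Setting these equal: 4p + 1 = −4p + 7 ⇒ 8p = 6 ⇒ p = 3/4, and the value is (4)·(3/4) + 1 = 4.
For Player II: with q = P(C1), equating U's and D's payoffs gives 2q + 3 = −6q + 7 ⇒ q = 1/2.

4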